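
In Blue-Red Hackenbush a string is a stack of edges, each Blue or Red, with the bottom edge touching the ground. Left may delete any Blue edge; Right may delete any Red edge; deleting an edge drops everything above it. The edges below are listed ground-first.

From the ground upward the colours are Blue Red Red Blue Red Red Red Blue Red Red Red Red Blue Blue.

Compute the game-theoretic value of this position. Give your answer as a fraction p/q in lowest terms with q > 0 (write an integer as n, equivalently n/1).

B: Left { 0 }, Right { none } → simplest 1
BR: Left { 0 }, Right { 1 } → simplest 1/2
BRR: Left { 0 }, Right { 1/2; 1 } → simplest 1/4
BRRB: Left { 0; 1/4 }, Right { 1/2; 1 } → simplest 3/8
BRRBR: Left { 0; 1/4 }, Right { 3/8; 1/2; 1 } → simplest 5/16
BRRBRR: Left { 0; 1/4 }, Right { 5/16; 3/8; 1/2; 1 } → simplest 9/32
BRRBRRR: Left { 0; 1/4 }, Right { 9/32; 5/16; 3/8; 1/2; 1 } → simplest 17/64
BRRBRRRB: Left { 0; 1/4; 17/64 }, Right { 9/32; 5/16; 3/8; 1/2; 1 } → simplest 35/128
BRRBRRRBR: Left { 0; 1/4; 17/64 }, Right { 35/128; 9/32; 5/16; 3/8; 1/2; 1 } → simplest 69/256
BRRBRRRBRR: Left { 0; 1/4; 17/64 }, Right { 69/256; 35/128; 9/32; 5/16; 3/8; 1/2; 1 } → simplest 137/512
BRRBRRRBRRR: Left { 0; 1/4; 17/64 }, Right { 137/512; 69/256; 35/128; 9/32; 5/16; 3/8; 1/2; 1 } → simplest 273/1024
BRRBRRRBRRRR: Left { 0; 1/4; 17/64 }, Right { 273/1024; 137/512; 69/256; 35/128; 9/32; 5/16; 3/8; 1/2; 1 } → simplest 545/2048
BRRBRRRBRRRRB: Left { 0; 1/4; 17/64; 545/2048 }, Right { 273/1024; 137/512; 69/256; 35/128; 9/32; 5/16; 3/8; 1/2; 1 } → simplest 1091/4096
BRRBRRRBRRRRBB: Left { 0; 1/4; 17/64; 545/2048; 1091/4096 }, Right { 273/1024; 137/512; 69/256; 35/128; 9/32; 5/16; 3/8; 1/2; 1 } → simplest 2183/8192

2183/8192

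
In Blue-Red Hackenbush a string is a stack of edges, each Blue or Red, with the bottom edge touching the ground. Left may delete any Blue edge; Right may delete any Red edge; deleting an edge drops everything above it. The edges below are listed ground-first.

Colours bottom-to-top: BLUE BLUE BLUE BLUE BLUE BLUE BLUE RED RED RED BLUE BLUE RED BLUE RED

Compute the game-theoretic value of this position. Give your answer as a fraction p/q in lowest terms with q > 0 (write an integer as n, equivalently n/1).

1589/256

value(B) = { 0 |  } — 1
value(BB) = { 0 1 |  } — 2
value(BBB) = { 0 1 2 |  } — 3
value(BBBB) = { 0 1 2 3 |  } — 4
value(BBBBB) = { 0 1 2 3 4 |  } — 5
value(BBBBBB) = { 0 1 2 3 4 5 |  } — 6
value(BBBBBBB) = { 0 1 2 3 4 5 6 |  } — 7
value(BBBBBBBR) = { 0 1 2 3 4 5 6 | 7 } — 13/2
value(BBBBBBBRR) = { 0 1 2 3 4 5 6 | 13/2 7 } — 25/4
value(BBBBBBBRRR) = { 0 1 2 3 4 5 6 | 25/4 13/2 7 } — 49/8
value(BBBBBBBRRRB) = { 0 1 2 3 4 5 6 49/8 | 25/4 13/2 7 } — 99/16
value(BBBBBBBRRRBB) = { 0 1 2 3 4 5 6 49/8 99/16 | 25/4 13/2 7 } — 199/32
value(BBBBBBBRRRBBR) = { 0 1 2 3 4 5 6 49/8 99/16 | 199/32 25/4 13/2 7 } — 397/64
value(BBBBBBBRRRBBRB) = { 0 1 2 3 4 5 6 49/8 99/16 397/64 | 199/32 25/4 13/2 7 } — 795/128
value(BBBBBBBRRRBBRBR) = { 0 1 2 3 4 5 6 49/8 99/16 397/64 | 795/128 199/32 25/4 13/2 7 } — 1589/256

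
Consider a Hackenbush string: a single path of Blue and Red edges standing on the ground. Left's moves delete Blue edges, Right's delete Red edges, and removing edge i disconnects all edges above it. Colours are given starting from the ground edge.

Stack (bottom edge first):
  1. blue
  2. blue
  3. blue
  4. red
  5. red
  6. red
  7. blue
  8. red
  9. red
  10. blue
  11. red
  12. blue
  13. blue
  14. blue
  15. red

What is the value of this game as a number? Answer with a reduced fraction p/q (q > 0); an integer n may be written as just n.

8797/4096

v(b) = { 0 | — } -> 1
v(bb) = { 0; 1 | — } -> 2
v(bbb) = { 0; 1; 2 | — } -> 3
v(bbbr) = { 0; 1; 2 | 3 } -> 5/2
v(bbbrr) = { 0; 1; 2 | 5/2; 3 } -> 9/4
v(bbbrrr) = { 0; 1; 2 | 9/4; 5/2; 3 } -> 17/8
v(bbbrrrb) = { 0; 1; 2; 17/8 | 9/4; 5/2; 3 } -> 35/16
v(bbbrrrbr) = { 0; 1; 2; 17/8 | 35/16; 9/4; 5/2; 3 } -> 69/32
v(bbbrrrbrr) = { 0; 1; 2; 17/8 | 69/32; 35/16; 9/4; 5/2; 3 } -> 137/64
v(bbbrrrbrrb) = { 0; 1; 2; 17/8; 137/64 | 69/32; 35/16; 9/4; 5/2; 3 } -> 275/128
v(bbbrrrbrrbr) = { 0; 1; 2; 17/8; 137/64 | 275/128; 69/32; 35/16; 9/4; 5/2; 3 } -> 549/256
v(bbbrrrbrrbrb) = { 0; 1; 2; 17/8; 137/64; 549/256 | 275/128; 69/32; 35/16; 9/4; 5/2; 3 } -> 1099/512
v(bbbrrrbrrbrbb) = { 0; 1; 2; 17/8; 137/64; 549/256; 1099/512 | 275/128; 69/32; 35/16; 9/4; 5/2; 3 } -> 2199/1024
v(bbbrrrbrrbrbbb) = { 0; 1; 2; 17/8; 137/64; 549/256; 1099/512; 2199/1024 | 275/128; 69/32; 35/16; 9/4; 5/2; 3 } -> 4399/2048
v(bbbrrrbrrbrbbbr) = { 0; 1; 2; 17/8; 137/64; 549/256; 1099/512; 2199/1024 | 4399/2048; 275/128; 69/32; 35/16; 9/4; 5/2; 3 } -> 8797/4096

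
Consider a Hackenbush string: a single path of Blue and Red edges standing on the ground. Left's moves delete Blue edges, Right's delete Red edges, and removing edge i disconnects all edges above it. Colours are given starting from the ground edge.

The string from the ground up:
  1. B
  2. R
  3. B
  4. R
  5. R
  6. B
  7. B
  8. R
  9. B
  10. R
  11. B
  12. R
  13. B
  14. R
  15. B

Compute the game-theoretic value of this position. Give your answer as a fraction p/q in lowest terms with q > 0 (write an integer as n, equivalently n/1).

Build val(s[:k]) for k = 1..15, string s = B R B R R B B R B R B R B R B.
1 of 15 · B · max L 0 · min R +∞ → 1
2 of 15 · BR · max L 0 · min R 1 → 1/2
3 of 15 · BRB · max L 1/2 · min R 1 → 3/4
4 of 15 · BRBR · max L 1/2 · min R 3/4 → 5/8
5 of 15 · BRBRR · max L 1/2 · min R 5/8 → 9/16
6 of 15 · BRBRRB · max L 9/16 · min R 5/8 → 19/32
7 of 15 · BRBRRBB · max L 19/32 · min R 5/8 → 39/64
8 of 15 · BRBRRBBR · max L 19/32 · min R 39/64 → 77/128
9 of 15 · BRBRRBBRB · max L 77/128 · min R 39/64 → 155/256
10 of 15 · BRBRRBBRBR · max L 77/128 · min R 155/256 → 309/512
11 of 15 · BRBRRBBRBRB · max L 309/512 · min R 155/256 → 619/1024
12 of 15 · BRBRRBBRBRBR · max L 309/512 · min R 619/1024 → 1237/2048
13 of 15 · BRBRRBBRBRBRB · max L 1237/2048 · min R 619/1024 → 2475/4096
14 of 15 · BRBRRBBRBRBRBR · max L 1237/2048 · min R 2475/4096 → 4949/8192
15 of 15 · BRBRRBBRBRBRBRB · max L 4949/8192 · min R 2475/4096 → 9899/16384

9899/16384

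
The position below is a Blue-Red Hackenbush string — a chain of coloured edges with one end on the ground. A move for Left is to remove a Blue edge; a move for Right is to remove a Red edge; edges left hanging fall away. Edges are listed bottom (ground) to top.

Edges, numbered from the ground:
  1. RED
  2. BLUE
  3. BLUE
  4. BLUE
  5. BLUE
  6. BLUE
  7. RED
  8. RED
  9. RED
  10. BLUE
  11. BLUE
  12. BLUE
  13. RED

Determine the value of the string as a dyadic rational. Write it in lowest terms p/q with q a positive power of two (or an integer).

-227/4096

Prefix values for RED BLUE BLUE BLUE BLUE BLUE RED RED RED BLUE BLUE BLUE RED via {L|R} + simplicity:
R: Left {  }, Right { 0 } = simplest -1
RB: Left { -1 }, Right { 0 } = simplest -1/2
RBB: Left { -1, -1/2 }, Right { 0 } = simplest -1/4
RBBB: Left { -1, -1/2, -1/4 }, Right { 0 } = simplest -1/8
RBBBB: Left { -1, -1/2, -1/4, -1/8 }, Right { 0 } = simplest -1/16
RBBBBB: Left { -1, -1/2, -1/4, -1/8, -1/16 }, Right { 0 } = simplest -1/32
RBBBBBR: Left { -1, -1/2, -1/4, -1/8, -1/16 }, Right { -1/32, 0 } = simplest -3/64
RBBBBBRR: Left { -1, -1/2, -1/4, -1/8, -1/16 }, Right { -3/64, -1/32, 0 } = simplest -7/128
RBBBBBRRR: Left { -1, -1/2, -1/4, -1/8, -1/16 }, Right { -7/128, -3/64, -1/32, 0 } = simplest -15/256
RBBBBBRRRB: Left { -1, -1/2, -1/4, -1/8, -1/16, -15/256 }, Right { -7/128, -3/64, -1/32, 0 } = simplest -29/512
RBBBBBRRRBB: Left { -1, -1/2, -1/4, -1/8, -1/16, -15/256, -29/512 }, Right { -7/128, -3/64, -1/32, 0 } = simplest -57/1024
RBBBBBRRRBBB: Left { -1, -1/2, -1/4, -1/8, -1/16, -15/256, -29/512, -57/1024 }, Right { -7/128, -3/64, -1/32, 0 } = simplest -113/2048
RBBBBBRRRBBBR: Left { -1, -1/2, -1/4, -1/8, -1/16, -15/256, -29/512, -57/1024 }, Right { -113/2048, -7/128, -3/64, -1/32, 0 } = simplest -227/4096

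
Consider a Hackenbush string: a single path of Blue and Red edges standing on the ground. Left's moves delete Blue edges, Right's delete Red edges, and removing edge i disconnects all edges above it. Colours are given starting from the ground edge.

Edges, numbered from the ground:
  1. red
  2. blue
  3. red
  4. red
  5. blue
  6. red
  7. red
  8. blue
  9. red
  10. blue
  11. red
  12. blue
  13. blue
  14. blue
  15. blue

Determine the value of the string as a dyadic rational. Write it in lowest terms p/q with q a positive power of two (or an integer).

-13985/16384

Build val(s[:k]) for k = 1..15, string s = red blue red red blue red red blue red blue red blue blue blue blue.
edge 1 of 15 (red): {  | 0 } => -1
edge 2 of 15 (blue): { -1 | 0 } => -1/2
edge 3 of 15 (red): { -1 | -1/2,0 } => -3/4
edge 4 of 15 (red): { -1 | -3/4,-1/2,0 } => -7/8
edge 5 of 15 (blue): { -1,-7/8 | -3/4,-1/2,0 } => -13/16
edge 6 of 15 (red): { -1,-7/8 | -13/16,-3/4,-1/2,0 } => -27/32
edge 7 of 15 (red): { -1,-7/8 | -27/32,-13/16,-3/4,-1/2,0 } => -55/64
edge 8 of 15 (blue): { -1,-7/8,-55/64 | -27/32,-13/16,-3/4,-1/2,0 } => -109/128
edge 9 of 15 (red): { -1,-7/8,-55/64 | -109/128,-27/32,-13/16,-3/4,-1/2,0 } => -219/256
edge 10 of 15 (blue): { -1,-7/8,-55/64,-219/256 | -109/128,-27/32,-13/16,-3/4,-1/2,0 } => -437/512
edge 11 of 15 (red): { -1,-7/8,-55/64,-219/256 | -437/512,-109/128,-27/32,-13/16,-3/4,-1/2,0 } => -875/1024
edge 12 of 15 (blue): { -1,-7/8,-55/64,-219/256,-875/1024 | -437/512,-109/128,-27/32,-13/16,-3/4,-1/2,0 } => -1749/2048
edge 13 of 15 (blue): { -1,-7/8,-55/64,-219/256,-875/1024,-1749/2048 | -437/512,-109/128,-27/32,-13/16,-3/4,-1/2,0 } => -3497/4096
edge 14 of 15 (blue): { -1,-7/8,-55/64,-219/256,-875/1024,-1749/2048,-3497/4096 | -437/512,-109/128,-27/32,-13/16,-3/4,-1/2,0 } => -6993/8192
edge 15 of 15 (blue): { -1,-7/8,-55/64,-219/256,-875/1024,-1749/2048,-3497/4096,-6993/8192 | -437/512,-109/128,-27/32,-13/16,-3/4,-1/2,0 } => -13985/16384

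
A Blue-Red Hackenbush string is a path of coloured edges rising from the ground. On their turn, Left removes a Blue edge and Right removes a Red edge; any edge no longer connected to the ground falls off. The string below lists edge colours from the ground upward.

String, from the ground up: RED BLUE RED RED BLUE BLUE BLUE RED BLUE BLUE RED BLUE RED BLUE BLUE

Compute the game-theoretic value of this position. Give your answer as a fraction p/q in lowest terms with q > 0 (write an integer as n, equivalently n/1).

-12585/16384

value_1 [R]  L=[·]  R=[0]  = -1
value_2 [RB]  L=[-1]  R=[0]  = -1/2
value_3 [RBR]  L=[-1]  R=[-1/2; 0]  = -3/4
value_4 [RBRR]  L=[-1]  R=[-3/4; -1/2; 0]  = -7/8
value_5 [RBRRB]  L=[-1; -7/8]  R=[-3/4; -1/2; 0]  = -13/16
value_6 [RBRRBB]  L=[-1; -7/8; -13/16]  R=[-3/4; -1/2; 0]  = -25/32
value_7 [RBRRBBB]  L=[-1; -7/8; -13/16; -25/32]  R=[-3/4; -1/2; 0]  = -49/64
value_8 [RBRRBBBR]  L=[-1; -7/8; -13/16; -25/32]  R=[-49/64; -3/4; -1/2; 0]  = -99/128
value_9 [RBRRBBBRB]  L=[-1; -7/8; -13/16; -25/32; -99/128]  R=[-49/64; -3/4; -1/2; 0]  = -197/256
value_10 [RBRRBBBRBB]  L=[-1; -7/8; -13/16; -25/32; -99/128; -197/256]  R=[-49/64; -3/4; -1/2; 0]  = -393/512
value_11 [RBRRBBBRBBR]  L=[-1; -7/8; -13/16; -25/32; -99/128; -197/256]  R=[-393/512; -49/64; -3/4; -1/2; 0]  = -787/1024
value_12 [RBRRBBBRBBRB]  L=[-1; -7/8; -13/16; -25/32; -99/128; -197/256; -787/1024]  R=[-393/512; -49/64; -3/4; -1/2; 0]  = -1573/2048
value_13 [RBRRBBBRBBRBR]  L=[-1; -7/8; -13/16; -25/32; -99/128; -197/256; -787/1024]  R=[-1573/2048; -393/512; -49/64; -3/4; -1/2; 0]  = -3147/4096
value_14 [RBRRBBBRBBRBRB]  L=[-1; -7/8; -13/16; -25/32; -99/128; -197/256; -787/1024; -3147/4096]  R=[-1573/2048; -393/512; -49/64; -3/4; -1/2; 0]  = -6293/8192
value_15 [RBRRBBBRBBRBRBB]  L=[-1; -7/8; -13/16; -25/32; -99/128; -197/256; -787/1024; -3147/4096; -6293/8192]  R=[-1573/2048; -393/512; -49/64; -3/4; -1/2; 0]  = -12585/16384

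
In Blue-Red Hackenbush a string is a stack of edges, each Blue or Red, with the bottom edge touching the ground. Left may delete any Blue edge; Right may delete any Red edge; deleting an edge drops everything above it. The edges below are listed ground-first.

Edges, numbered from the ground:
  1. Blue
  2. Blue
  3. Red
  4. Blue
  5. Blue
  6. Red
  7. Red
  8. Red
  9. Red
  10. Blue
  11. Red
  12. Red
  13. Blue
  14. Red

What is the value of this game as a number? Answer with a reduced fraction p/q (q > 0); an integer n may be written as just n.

7205/4096

Prefix values for Blue Blue Red Blue Blue Red Red Red Red Blue Red Red Blue Red via {L|R} + simplicity:
value(B) = { 0 | none } — 1
value(BB) = { 0, 1 | none } — 2
value(BBR) = { 0, 1 | 2 } — 3/2
value(BBRB) = { 0, 1, 3/2 | 2 } — 7/4
value(BBRBB) = { 0, 1, 3/2, 7/4 | 2 } — 15/8
value(BBRBBR) = { 0, 1, 3/2, 7/4 | 15/8, 2 } — 29/16
value(BBRBBRR) = { 0, 1, 3/2, 7/4 | 29/16, 15/8, 2 } — 57/32
value(BBRBBRRR) = { 0, 1, 3/2, 7/4 | 57/32, 29/16, 15/8, 2 } — 113/64
value(BBRBBRRRR) = { 0, 1, 3/2, 7/4 | 113/64, 57/32, 29/16, 15/8, 2 } — 225/128
value(BBRBBRRRRB) = { 0, 1, 3/2, 7/4, 225/128 | 113/64, 57/32, 29/16, 15/8, 2 } — 451/256
value(BBRBBRRRRBR) = { 0, 1, 3/2, 7/4, 225/128 | 451/256, 113/64, 57/32, 29/16, 15/8, 2 } — 901/512
value(BBRBBRRRRBRR) = { 0, 1, 3/2, 7/4, 225/128 | 901/512, 451/256, 113/64, 57/32, 29/16, 15/8, 2 } — 1801/1024
value(BBRBBRRRRBRRB) = { 0, 1, 3/2, 7/4, 225/128, 1801/1024 | 901/512, 451/256, 113/64, 57/32, 29/16, 15/8, 2 } — 3603/2048
value(BBRBBRRRRBRRBR) = { 0, 1, 3/2, 7/4, 225/128, 1801/1024 | 3603/2048, 901/512, 451/256, 113/64, 57/32, 29/16, 15/8, 2 } — 7205/4096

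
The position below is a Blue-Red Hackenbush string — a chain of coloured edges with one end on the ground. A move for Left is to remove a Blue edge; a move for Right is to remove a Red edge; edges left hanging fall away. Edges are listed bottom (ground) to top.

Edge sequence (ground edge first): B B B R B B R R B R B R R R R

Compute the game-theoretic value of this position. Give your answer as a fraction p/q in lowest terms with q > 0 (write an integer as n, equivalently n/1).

11425/4096

B: Left { 0 }, Right { ∅ } ⇒ simplest 1
BB: Left { 0; 1 }, Right { ∅ } ⇒ simplest 2
BBB: Left { 0; 1; 2 }, Right { ∅ } ⇒ simplest 3
BBBR: Left { 0; 1; 2 }, Right { 3 } ⇒ simplest 5/2
BBBRB: Left { 0; 1; 2; 5/2 }, Right { 3 } ⇒ simplest 11/4
BBBRBB: Left { 0; 1; 2; 5/2; 11/4 }, Right { 3 } ⇒ simplest 23/8
BBBRBBR: Left { 0; 1; 2; 5/2; 11/4 }, Right { 23/8; 3 } ⇒ simplest 45/16
BBBRBBRR: Left { 0; 1; 2; 5/2; 11/4 }, Right { 45/16; 23/8; 3 } ⇒ simplest 89/32
BBBRBBRRB: Left { 0; 1; 2; 5/2; 11/4; 89/32 }, Right { 45/16; 23/8; 3 } ⇒ simplest 179/64
BBBRBBRRBR: Left { 0; 1; 2; 5/2; 11/4; 89/32 }, Right { 179/64; 45/16; 23/8; 3 } ⇒ simplest 357/128
BBBRBBRRBRB: Left { 0; 1; 2; 5/2; 11/4; 89/32; 357/128 }, Right { 179/64; 45/16; 23/8; 3 } ⇒ simplest 715/256
BBBRBBRRBRBR: Left { 0; 1; 2; 5/2; 11/4; 89/32; 357/128 }, Right { 715/256; 179/64; 45/16; 23/8; 3 } ⇒ simplest 1429/512
BBBRBBRRBRBRR: Left { 0; 1; 2; 5/2; 11/4; 89/32; 357/128 }, Right { 1429/512; 715/256; 179/64; 45/16; 23/8; 3 } ⇒ simplest 2857/1024
BBBRBBRRBRBRRR: Left { 0; 1; 2; 5/2; 11/4; 89/32; 357/128 }, Right { 2857/1024; 1429/512; 715/256; 179/64; 45/16; 23/8; 3 } ⇒ simplest 5713/2048
BBBRBBRRBRBRRRR: Left { 0; 1; 2; 5/2; 11/4; 89/32; 357/128 }, Right { 5713/2048; 2857/1024; 1429/512; 715/256; 179/64; 45/16; 23/8; 3 } ⇒ simplest 11425/4096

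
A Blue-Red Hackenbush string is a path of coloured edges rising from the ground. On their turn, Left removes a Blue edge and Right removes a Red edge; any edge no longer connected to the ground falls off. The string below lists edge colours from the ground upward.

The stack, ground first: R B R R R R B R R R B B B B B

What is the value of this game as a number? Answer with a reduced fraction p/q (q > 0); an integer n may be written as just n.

1 of 15 · R · max L −∞ · min R 0 gives -1
2 of 15 · RB · max L -1 · min R 0 gives -1/2
3 of 15 · RBR · max L -1 · min R -1/2 gives -3/4
4 of 15 · RBRR · max L -1 · min R -3/4 gives -7/8
5 of 15 · RBRRR · max L -1 · min R -7/8 gives -15/16
6 of 15 · RBRRRR · max L -1 · min R -15/16 gives -31/32
7 of 15 · RBRRRRB · max L -31/32 · min R -15/16 gives -61/64
8 of 15 · RBRRRRBR · max L -31/32 · min R -61/64 gives -123/128
9 of 15 · RBRRRRBRR · max L -31/32 · min R -123/128 gives -247/256
10 of 15 · RBRRRRBRRR · max L -31/32 · min R -247/256 gives -495/512
11 of 15 · RBRRRRBRRRB · max L -495/512 · min R -247/256 gives -989/1024
12 of 15 · RBRRRRBRRRBB · max L -989/1024 · min R -247/256 gives -1977/2048
13 of 15 · RBRRRRBRRRBBB · max L -1977/2048 · min R -247/256 gives -3953/4096
14 of 15 · RBRRRRBRRRBBBB · max L -3953/4096 · min R -247/256 gives -7905/8192
15 of 15 · RBRRRRBRRRBBBBB · max L -7905/8192 · min R -247/256 gives -15809/16384

-15809/16384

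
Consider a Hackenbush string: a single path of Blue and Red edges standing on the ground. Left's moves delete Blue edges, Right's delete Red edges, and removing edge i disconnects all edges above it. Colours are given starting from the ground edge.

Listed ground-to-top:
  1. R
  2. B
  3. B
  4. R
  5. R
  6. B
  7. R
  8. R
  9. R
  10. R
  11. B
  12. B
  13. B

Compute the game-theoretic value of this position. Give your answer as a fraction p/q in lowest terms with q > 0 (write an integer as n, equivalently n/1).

R: Left { ∅ }, Right { 0 } — simplest -1
RB: Left { -1 }, Right { 0 } — simplest -1/2
RBB: Left { -1; -1/2 }, Right { 0 } — simplest -1/4
RBBR: Left { -1; -1/2 }, Right { -1/4; 0 } — simplest -3/8
RBBRR: Left { -1; -1/2 }, Right { -3/8; -1/4; 0 } — simplest -7/16
RBBRRB: Left { -1; -1/2; -7/16 }, Right { -3/8; -1/4; 0 } — simplest -13/32
RBBRRBR: Left { -1; -1/2; -7/16 }, Right { -13/32; -3/8; -1/4; 0 } — simplest -27/64
RBBRRBRR: Left { -1; -1/2; -7/16 }, Right { -27/64; -13/32; -3/8; -1/4; 0 } — simplest -55/128
RBBRRBRRR: Left { -1; -1/2; -7/16 }, Right { -55/128; -27/64; -13/32; -3/8; -1/4; 0 } — simplest -111/256
RBBRRBRRRR: Left { -1; -1/2; -7/16 }, Right { -111/256; -55/128; -27/64; -13/32; -3/8; -1/4; 0 } — simplest -223/512
RBBRRBRRRRB: Left { -1; -1/2; -7/16; -223/512 }, Right { -111/256; -55/128; -27/64; -13/32; -3/8; -1/4; 0 } — simplest -445/1024
RBBRRBRRRRBB: Left { -1; -1/2; -7/16; -223/512; -445/1024 }, Right { -111/256; -55/128; -27/64; -13/32; -3/8; -1/4; 0 } — simplest -889/2048
RBBRRBRRRRBBB: Left { -1; -1/2; -7/16; -223/512; -445/1024; -889/2048 }, Right { -111/256; -55/128; -27/64; -13/32; -3/8; -1/4; 0 } — simplest -1777/4096

-1777/4096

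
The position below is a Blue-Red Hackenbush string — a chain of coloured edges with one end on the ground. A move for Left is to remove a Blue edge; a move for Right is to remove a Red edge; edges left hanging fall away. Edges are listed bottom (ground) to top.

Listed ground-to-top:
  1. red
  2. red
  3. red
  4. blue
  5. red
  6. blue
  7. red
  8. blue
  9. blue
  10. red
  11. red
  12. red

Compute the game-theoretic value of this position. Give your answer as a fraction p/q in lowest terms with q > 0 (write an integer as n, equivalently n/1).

1 of 12 · r · max L −∞ · min R 0 => -1
2 of 12 · rr · max L −∞ · min R -1 => -2
3 of 12 · rrr · max L −∞ · min R -2 => -3
4 of 12 · rrrb · max L -3 · min R -2 => -5/2
5 of 12 · rrrbr · max L -3 · min R -5/2 => -11/4
6 of 12 · rrrbrb · max L -11/4 · min R -5/2 => -21/8
7 of 12 · rrrbrbr · max L -11/4 · min R -21/8 => -43/16
8 of 12 · rrrbrbrb · max L -43/16 · min R -21/8 => -85/32
9 of 12 · rrrbrbrbb · max L -85/32 · min R -21/8 => -169/64
10 of 12 · rrrbrbrbbr · max L -85/32 · min R -169/64 => -339/128
11 of 12 · rrrbrbrbbrr · max L -85/32 · min R -339/128 => -679/256
12 of 12 · rrrbrbrbbrrr · max L -85/32 · min R -679/256 => -1359/512

-1359/512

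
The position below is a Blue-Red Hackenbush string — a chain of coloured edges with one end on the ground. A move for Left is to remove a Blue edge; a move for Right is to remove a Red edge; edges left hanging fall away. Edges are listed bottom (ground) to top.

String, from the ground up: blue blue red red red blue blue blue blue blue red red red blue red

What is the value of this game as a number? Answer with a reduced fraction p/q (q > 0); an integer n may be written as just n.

10181/8192

1 of 15 · b · max L 0 · min R +∞ => 1
2 of 15 · bb · max L 1 · min R +∞ => 2
3 of 15 · bbr · max L 1 · min R 2 => 3/2
4 of 15 · bbrr · max L 1 · min R 3/2 => 5/4
5 of 15 · bbrrr · max L 1 · min R 5/4 => 9/8
6 of 15 · bbrrrb · max L 9/8 · min R 5/4 => 19/16
7 of 15 · bbrrrbb · max L 19/16 · min R 5/4 => 39/32
8 of 15 · bbrrrbbb · max L 39/32 · min R 5/4 => 79/64
9 of 15 · bbrrrbbbb · max L 79/64 · min R 5/4 => 159/128
10 of 15 · bbrrrbbbbb · max L 159/128 · min R 5/4 => 319/256
11 of 15 · bbrrrbbbbbr · max L 159/128 · min R 319/256 => 637/512
12 of 15 · bbrrrbbbbbrr · max L 159/128 · min R 637/512 => 1273/1024
13 of 15 · bbrrrbbbbbrrr · max L 159/128 · min R 1273/1024 => 2545/2048
14 of 15 · bbrrrbbbbbrrrb · max L 2545/2048 · min R 1273/1024 => 5091/4096
15 of 15 · bbrrrbbbbbrrrbr · max L 2545/2048 · min R 5091/4096 => 10181/8192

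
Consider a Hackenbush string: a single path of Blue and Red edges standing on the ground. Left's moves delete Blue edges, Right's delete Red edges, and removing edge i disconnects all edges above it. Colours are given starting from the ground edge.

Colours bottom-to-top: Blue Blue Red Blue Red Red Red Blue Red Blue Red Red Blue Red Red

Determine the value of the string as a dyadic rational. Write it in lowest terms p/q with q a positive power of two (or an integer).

v_1 [B]  L=[0]  R=[]  = 1
v_2 [BB]  L=[0; 1]  R=[]  = 2
v_3 [BBR]  L=[0; 1]  R=[2]  = 3/2
v_4 [BBRB]  L=[0; 1; 3/2]  R=[2]  = 7/4
v_5 [BBRBR]  L=[0; 1; 3/2]  R=[7/4; 2]  = 13/8
v_6 [BBRBRR]  L=[0; 1; 3/2]  R=[13/8; 7/4; 2]  = 25/16
v_7 [BBRBRRR]  L=[0; 1; 3/2]  R=[25/16; 13/8; 7/4; 2]  = 49/32
v_8 [BBRBRRRB]  L=[0; 1; 3/2; 49/32]  R=[25/16; 13/8; 7/4; 2]  = 99/64
v_9 [BBRBRRRBR]  L=[0; 1; 3/2; 49/32]  R=[99/64; 25/16; 13/8; 7/4; 2]  = 197/128
v_10 [BBRBRRRBRB]  L=[0; 1; 3/2; 49/32; 197/128]  R=[99/64; 25/16; 13/8; 7/4; 2]  = 395/256
v_11 [BBRBRRRBRBR]  L=[0; 1; 3/2; 49/32; 197/128]  R=[395/256; 99/64; 25/16; 13/8; 7/4; 2]  = 789/512
v_12 [BBRBRRRBRBRR]  L=[0; 1; 3/2; 49/32; 197/128]  R=[789/512; 395/256; 99/64; 25/16; 13/8; 7/4; 2]  = 1577/1024
v_13 [BBRBRRRBRBRRB]  L=[0; 1; 3/2; 49/32; 197/128; 1577/1024]  R=[789/512; 395/256; 99/64; 25/16; 13/8; 7/4; 2]  = 3155/2048
v_14 [BBRBRRRBRBRRBR]  L=[0; 1; 3/2; 49/32; 197/128; 1577/1024]  R=[3155/2048; 789/512; 395/256; 99/64; 25/16; 13/8; 7/4; 2]  = 6309/4096
v_15 [BBRBRRRBRBRRBRR]  L=[0; 1; 3/2; 49/32; 197/128; 1577/1024]  R=[6309/4096; 3155/2048; 789/512; 395/256; 99/64; 25/16; 13/8; 7/4; 2]  = 12617/8192

12617/8192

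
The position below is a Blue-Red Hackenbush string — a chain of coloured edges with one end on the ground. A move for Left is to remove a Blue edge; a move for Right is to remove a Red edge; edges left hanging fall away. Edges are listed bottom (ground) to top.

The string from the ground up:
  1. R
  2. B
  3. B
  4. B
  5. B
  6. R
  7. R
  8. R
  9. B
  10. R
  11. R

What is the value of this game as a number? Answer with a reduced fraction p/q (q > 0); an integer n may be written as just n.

Recurse on prefixes of the 11-edge string R B B B B R R R B R R:
value_1 [R]  L=[(no moves)]  R=[0]  gives -1
value_2 [RB]  L=[-1]  R=[0]  gives -1/2
value_3 [RBB]  L=[-1 -1/2]  R=[0]  gives -1/4
value_4 [RBBB]  L=[-1 -1/2 -1/4]  R=[0]  gives -1/8
value_5 [RBBBB]  L=[-1 -1/2 -1/4 -1/8]  R=[0]  gives -1/16
value_6 [RBBBBR]  L=[-1 -1/2 -1/4 -1/8]  R=[-1/16 0]  gives -3/32
value_7 [RBBBBRR]  L=[-1 -1/2 -1/4 -1/8]  R=[-3/32 -1/16 0]  gives -7/64
value_8 [RBBBBRRR]  L=[-1 -1/2 -1/4 -1/8]  R=[-7/64 -3/32 -1/16 0]  gives -15/128
value_9 [RBBBBRRRB]  L=[-1 -1/2 -1/4 -1/8 -15/128]  R=[-7/64 -3/32 -1/16 0]  gives -29/256
value_10 [RBBBBRRRBR]  L=[-1 -1/2 -1/4 -1/8 -15/128]  R=[-29/256 -7/64 -3/32 -1/16 0]  gives -59/512
value_11 [RBBBBRRRBRR]  L=[-1 -1/2 -1/4 -1/8 -15/128]  R=[-59/512 -29/256 -7/64 -3/32 -1/16 0]  gives -119/1024

-119/1024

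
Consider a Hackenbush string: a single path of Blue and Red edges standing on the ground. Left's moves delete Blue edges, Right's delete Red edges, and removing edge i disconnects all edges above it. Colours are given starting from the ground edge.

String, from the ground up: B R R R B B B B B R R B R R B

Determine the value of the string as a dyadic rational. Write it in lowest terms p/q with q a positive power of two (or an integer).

3987/16384

B: Left { 0 }, Right {  } -> simplest 1
BR: Left { 0 }, Right { 1 } -> simplest 1/2
BRR: Left { 0 }, Right { 1/2; 1 } -> simplest 1/4
BRRR: Left { 0 }, Right { 1/4; 1/2; 1 } -> simplest 1/8
BRRRB: Left { 0; 1/8 }, Right { 1/4; 1/2; 1 } -> simplest 3/16
BRRRBB: Left { 0; 1/8; 3/16 }, Right { 1/4; 1/2; 1 } -> simplest 7/32
BRRRBBB: Left { 0; 1/8; 3/16; 7/32 }, Right { 1/4; 1/2; 1 } -> simplest 15/64
BRRRBBBB: Left { 0; 1/8; 3/16; 7/32; 15/64 }, Right { 1/4; 1/2; 1 } -> simplest 31/128
BRRRBBBBB: Left { 0; 1/8; 3/16; 7/32; 15/64; 31/128 }, Right { 1/4; 1/2; 1 } -> simplest 63/256
BRRRBBBBBR: Left { 0; 1/8; 3/16; 7/32; 15/64; 31/128 }, Right { 63/256; 1/4; 1/2; 1 } -> simplest 125/512
BRRRBBBBBRR: Left { 0; 1/8; 3/16; 7/32; 15/64; 31/128 }, Right { 125/512; 63/256; 1/4; 1/2; 1 } -> simplest 249/1024
BRRRBBBBBRRB: Left { 0; 1/8; 3/16; 7/32; 15/64; 31/128; 249/1024 }, Right { 125/512; 63/256; 1/4; 1/2; 1 } -> simplest 499/2048
BRRRBBBBBRRBR: Left { 0; 1/8; 3/16; 7/32; 15/64; 31/128; 249/1024 }, Right { 499/2048; 125/512; 63/256; 1/4; 1/2; 1 } -> simplest 997/4096
BRRRBBBBBRRBRR: Left { 0; 1/8; 3/16; 7/32; 15/64; 31/128; 249/1024 }, Right { 997/4096; 499/2048; 125/512; 63/256; 1/4; 1/2; 1 } -> simplest 1993/8192
BRRRBBBBBRRBRRB: Left { 0; 1/8; 3/16; 7/32; 15/64; 31/128; 249/1024; 1993/8192 }, Right { 997/4096; 499/2048; 125/512; 63/256; 1/4; 1/2; 1 } -> simplest 3987/16384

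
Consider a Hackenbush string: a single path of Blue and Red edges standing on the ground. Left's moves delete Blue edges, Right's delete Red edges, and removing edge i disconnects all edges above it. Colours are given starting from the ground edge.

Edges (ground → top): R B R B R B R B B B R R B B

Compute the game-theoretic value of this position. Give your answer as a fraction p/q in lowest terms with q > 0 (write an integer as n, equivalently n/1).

-5401/8192

step 1: add R to get R; options L={ — } R={ 0 } => -1
step 2: add B to get RB; options L={ -1 } R={ 0 } => -1/2
step 3: add R to get RBR; options L={ -1 } R={ -1/2, 0 } => -3/4
step 4: add B to get RBRB; options L={ -1, -3/4 } R={ -1/2, 0 } => -5/8
step 5: add R to get RBRBR; options L={ -1, -3/4 } R={ -5/8, -1/2, 0 } => -11/16
step 6: add B to get RBRBRB; options L={ -1, -3/4, -11/16 } R={ -5/8, -1/2, 0 } => -21/32
step 7: add R to get RBRBRBR; options L={ -1, -3/4, -11/16 } R={ -21/32, -5/8, -1/2, 0 } => -43/64
step 8: add B to get RBRBRBRB; options L={ -1, -3/4, -11/16, -43/64 } R={ -21/32, -5/8, -1/2, 0 } => -85/128
step 9: add B to get RBRBRBRBB; options L={ -1, -3/4, -11/16, -43/64, -85/128 } R={ -21/32, -5/8, -1/2, 0 } => -169/256
step 10: add B to get RBRBRBRBBB; options L={ -1, -3/4, -11/16, -43/64, -85/128, -169/256 } R={ -21/32, -5/8, -1/2, 0 } => -337/512
step 11: add R to get RBRBRBRBBBR; options L={ -1, -3/4, -11/16, -43/64, -85/128, -169/256 } R={ -337/512, -21/32, -5/8, -1/2, 0 } => -675/1024
step 12: add R to get RBRBRBRBBBRR; options L={ -1, -3/4, -11/16, -43/64, -85/128, -169/256 } R={ -675/1024, -337/512, -21/32, -5/8, -1/2, 0 } => -1351/2048
step 13: add B to get RBRBRBRBBBRRB; options L={ -1, -3/4, -11/16, -43/64, -85/128, -169/256, -1351/2048 } R={ -675/1024, -337/512, -21/32, -5/8, -1/2, 0 } => -2701/4096
step 14: add B to get RBRBRBRBBBRRBB; options L={ -1, -3/4, -11/16, -43/64, -85/128, -169/256, -1351/2048, -2701/4096 } R={ -675/1024, -337/512, -21/32, -5/8, -1/2, 0 } => -5401/8192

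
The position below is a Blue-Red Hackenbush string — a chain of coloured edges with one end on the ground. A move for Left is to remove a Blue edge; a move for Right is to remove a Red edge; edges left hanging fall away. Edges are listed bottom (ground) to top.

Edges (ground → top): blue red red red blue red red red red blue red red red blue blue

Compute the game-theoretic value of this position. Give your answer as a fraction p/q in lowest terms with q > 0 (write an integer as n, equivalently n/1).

Build g(s[:k]) for k = 1..15, string s = blue red red red blue red red red red blue red red red blue blue.
edge 1 of 15 (blue): { 0 | · } ⇒ 1
edge 2 of 15 (red): { 0 | 1 } ⇒ 1/2
edge 3 of 15 (red): { 0 | 1/2; 1 } ⇒ 1/4
edge 4 of 15 (red): { 0 | 1/4; 1/2; 1 } ⇒ 1/8
edge 5 of 15 (blue): { 0; 1/8 | 1/4; 1/2; 1 } ⇒ 3/16
edge 6 of 15 (red): { 0; 1/8 | 3/16; 1/4; 1/2; 1 } ⇒ 5/32
edge 7 of 15 (red): { 0; 1/8 | 5/32; 3/16; 1/4; 1/2; 1 } ⇒ 9/64
edge 8 of 15 (red): { 0; 1/8 | 9/64; 5/32; 3/16; 1/4; 1/2; 1 } ⇒ 17/128
edge 9 of 15 (red): { 0; 1/8 | 17/128; 9/64; 5/32; 3/16; 1/4; 1/2; 1 } ⇒ 33/256
edge 10 of 15 (blue): { 0; 1/8; 33/256 | 17/128; 9/64; 5/32; 3/16; 1/4; 1/2; 1 } ⇒ 67/512
edge 11 of 15 (red): { 0; 1/8; 33/256 | 67/512; 17/128; 9/64; 5/32; 3/16; 1/4; 1/2; 1 } ⇒ 133/1024
edge 12 of 15 (red): { 0; 1/8; 33/256 | 133/1024; 67/512; 17/128; 9/64; 5/32; 3/16; 1/4; 1/2; 1 } ⇒ 265/2048
edge 13 of 15 (red): { 0; 1/8; 33/256 | 265/2048; 133/1024; 67/512; 17/128; 9/64; 5/32; 3/16; 1/4; 1/2; 1 } ⇒ 529/4096
edge 14 of 15 (blue): { 0; 1/8; 33/256; 529/4096 | 265/2048; 133/1024; 67/512; 17/128; 9/64; 5/32; 3/16; 1/4; 1/2; 1 } ⇒ 1059/8192
edge 15 of 15 (blue): { 0; 1/8; 33/256; 529/4096; 1059/8192 | 265/2048; 133/1024; 67/512; 17/128; 9/64; 5/32; 3/16; 1/4; 1/2; 1 } ⇒ 2119/16384

2119/16384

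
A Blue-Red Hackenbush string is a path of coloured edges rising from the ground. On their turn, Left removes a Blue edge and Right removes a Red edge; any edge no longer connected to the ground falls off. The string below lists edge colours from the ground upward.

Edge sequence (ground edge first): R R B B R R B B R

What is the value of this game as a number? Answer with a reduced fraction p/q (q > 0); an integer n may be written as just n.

v(R) = { · | 0 } = -1
v(RR) = { · | -1,0 } = -2
v(RRB) = { -2 | -1,0 } = -3/2
v(RRBB) = { -2,-3/2 | -1,0 } = -5/4
v(RRBBR) = { -2,-3/2 | -5/4,-1,0 } = -11/8
v(RRBBRR) = { -2,-3/2 | -11/8,-5/4,-1,0 } = -23/16
v(RRBBRRB) = { -2,-3/2,-23/16 | -11/8,-5/4,-1,0 } = -45/32
v(RRBBRRBB) = { -2,-3/2,-23/16,-45/32 | -11/8,-5/4,-1,0 } = -89/64
v(RRBBRRBBR) = { -2,-3/2,-23/16,-45/32 | -89/64,-11/8,-5/4,-1,0 } = -179/128

-179/128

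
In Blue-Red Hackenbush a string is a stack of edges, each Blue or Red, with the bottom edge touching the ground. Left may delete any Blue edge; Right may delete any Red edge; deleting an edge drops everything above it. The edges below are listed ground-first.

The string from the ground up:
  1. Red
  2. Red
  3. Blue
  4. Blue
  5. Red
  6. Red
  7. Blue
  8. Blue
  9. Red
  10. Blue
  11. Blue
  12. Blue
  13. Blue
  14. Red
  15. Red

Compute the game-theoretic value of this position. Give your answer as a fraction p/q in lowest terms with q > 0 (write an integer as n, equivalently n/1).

-11399/8192

Build g(s[:k]) for k = 1..15, string s = Red Red Blue Blue Red Red Blue Blue Red Blue Blue Blue Blue Red Red.
edge 1 of 15 (Red): {  | 0 } → -1
edge 2 of 15 (Red): {  | -1, 0 } → -2
edge 3 of 15 (Blue): { -2 | -1, 0 } → -3/2
edge 4 of 15 (Blue): { -2, -3/2 | -1, 0 } → -5/4
edge 5 of 15 (Red): { -2, -3/2 | -5/4, -1, 0 } → -11/8
edge 6 of 15 (Red): { -2, -3/2 | -11/8, -5/4, -1, 0 } → -23/16
edge 7 of 15 (Blue): { -2, -3/2, -23/16 | -11/8, -5/4, -1, 0 } → -45/32
edge 8 of 15 (Blue): { -2, -3/2, -23/16, -45/32 | -11/8, -5/4, -1, 0 } → -89/64
edge 9 of 15 (Red): { -2, -3/2, -23/16, -45/32 | -89/64, -11/8, -5/4, -1, 0 } → -179/128
edge 10 of 15 (Blue): { -2, -3/2, -23/16, -45/32, -179/128 | -89/64, -11/8, -5/4, -1, 0 } → -357/256
edge 11 of 15 (Blue): { -2, -3/2, -23/16, -45/32, -179/128, -357/256 | -89/64, -11/8, -5/4, -1, 0 } → -713/512
edge 12 of 15 (Blue): { -2, -3/2, -23/16, -45/32, -179/128, -357/256, -713/512 | -89/64, -11/8, -5/4, -1, 0 } → -1425/1024
edge 13 of 15 (Blue): { -2, -3/2, -23/16, -45/32, -179/128, -357/256, -713/512, -1425/1024 | -89/64, -11/8, -5/4, -1, 0 } → -2849/2048
edge 14 of 15 (Red): { -2, -3/2, -23/16, -45/32, -179/128, -357/256, -713/512, -1425/1024 | -2849/2048, -89/64, -11/8, -5/4, -1, 0 } → -5699/4096
edge 15 of 15 (Red): { -2, -3/2, -23/16, -45/32, -179/128, -357/256, -713/512, -1425/1024 | -5699/4096, -2849/2048, -89/64, -11/8, -5/4, -1, 0 } → -11399/8192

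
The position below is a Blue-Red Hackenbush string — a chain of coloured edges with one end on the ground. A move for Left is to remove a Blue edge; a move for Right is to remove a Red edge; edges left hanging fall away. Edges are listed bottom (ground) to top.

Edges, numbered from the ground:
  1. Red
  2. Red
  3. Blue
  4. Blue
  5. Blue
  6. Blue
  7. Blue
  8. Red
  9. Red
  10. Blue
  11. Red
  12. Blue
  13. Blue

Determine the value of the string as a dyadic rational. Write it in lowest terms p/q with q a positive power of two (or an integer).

-2153/2048

g(R) = { none | 0 } ⇒ -1
g(RR) = { none | -1 0 } ⇒ -2
g(RRB) = { -2 | -1 0 } ⇒ -3/2
g(RRBB) = { -2 -3/2 | -1 0 } ⇒ -5/4
g(RRBBB) = { -2 -3/2 -5/4 | -1 0 } ⇒ -9/8
g(RRBBBB) = { -2 -3/2 -5/4 -9/8 | -1 0 } ⇒ -17/16
g(RRBBBBB) = { -2 -3/2 -5/4 -9/8 -17/16 | -1 0 } ⇒ -33/32
g(RRBBBBBR) = { -2 -3/2 -5/4 -9/8 -17/16 | -33/32 -1 0 } ⇒ -67/64
g(RRBBBBBRR) = { -2 -3/2 -5/4 -9/8 -17/16 | -67/64 -33/32 -1 0 } ⇒ -135/128
g(RRBBBBBRRB) = { -2 -3/2 -5/4 -9/8 -17/16 -135/128 | -67/64 -33/32 -1 0 } ⇒ -269/256
g(RRBBBBBRRBR) = { -2 -3/2 -5/4 -9/8 -17/16 -135/128 | -269/256 -67/64 -33/32 -1 0 } ⇒ -539/512
g(RRBBBBBRRBRB) = { -2 -3/2 -5/4 -9/8 -17/16 -135/128 -539/512 | -269/256 -67/64 -33/32 -1 0 } ⇒ -1077/1024
g(RRBBBBBRRBRBB) = { -2 -3/2 -5/4 -9/8 -17/16 -135/128 -539/512 -1077/1024 | -269/256 -67/64 -33/32 -1 0 } ⇒ -2153/2048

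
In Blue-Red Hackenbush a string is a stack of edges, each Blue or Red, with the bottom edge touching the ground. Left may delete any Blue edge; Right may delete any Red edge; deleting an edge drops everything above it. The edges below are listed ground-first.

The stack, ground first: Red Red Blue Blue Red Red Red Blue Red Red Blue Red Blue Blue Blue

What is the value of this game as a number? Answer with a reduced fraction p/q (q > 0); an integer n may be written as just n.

-11985/8192

Recurse on prefixes of the 15-edge string Red Red Blue Blue Red Red Red Blue Red Red Blue Red Blue Blue Blue:
1 of 15 · R · max L −∞ · min R 0 => -1
2 of 15 · RR · max L −∞ · min R -1 => -2
3 of 15 · RRB · max L -2 · min R -1 => -3/2
4 of 15 · RRBB · max L -3/2 · min R -1 => -5/4
5 of 15 · RRBBR · max L -3/2 · min R -5/4 => -11/8
6 of 15 · RRBBRR · max L -3/2 · min R -11/8 => -23/16
7 of 15 · RRBBRRR · max L -3/2 · min R -23/16 => -47/32
8 of 15 · RRBBRRRB · max L -47/32 · min R -23/16 => -93/64
9 of 15 · RRBBRRRBR · max L -47/32 · min R -93/64 => -187/128
10 of 15 · RRBBRRRBRR · max L -47/32 · min R -187/128 => -375/256
11 of 15 · RRBBRRRBRRB · max L -375/256 · min R -187/128 => -749/512
12 of 15 · RRBBRRRBRRBR · max L -375/256 · min R -749/512 => -1499/1024
13 of 15 · RRBBRRRBRRBRB · max L -1499/1024 · min R -749/512 => -2997/2048
14 of 15 · RRBBRRRBRRBRBB · max L -2997/2048 · min R -749/512 => -5993/4096
15 of 15 · RRBBRRRBRRBRBBB · max L -5993/4096 · min R -749/512 => -11985/8192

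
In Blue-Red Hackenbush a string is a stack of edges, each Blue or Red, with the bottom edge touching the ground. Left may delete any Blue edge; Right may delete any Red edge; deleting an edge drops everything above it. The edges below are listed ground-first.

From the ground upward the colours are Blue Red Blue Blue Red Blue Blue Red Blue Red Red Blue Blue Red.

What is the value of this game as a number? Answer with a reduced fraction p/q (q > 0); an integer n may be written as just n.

Prefix values for Blue Red Blue Blue Red Blue Blue Red Blue Red Red Blue Blue Red via {L|R} + simplicity:
B: Left { 0 }, Right {  } so simplest 1
BR: Left { 0 }, Right { 1 } so simplest 1/2
BRB: Left { 0,1/2 }, Right { 1 } so simplest 3/4
BRBB: Left { 0,1/2,3/4 }, Right { 1 } so simplest 7/8
BRBBR: Left { 0,1/2,3/4 }, Right { 7/8,1 } so simplest 13/16
BRBBRB: Left { 0,1/2,3/4,13/16 }, Right { 7/8,1 } so simplest 27/32
BRBBRBB: Left { 0,1/2,3/4,13/16,27/32 }, Right { 7/8,1 } so simplest 55/64
BRBBRBBR: Left { 0,1/2,3/4,13/16,27/32 }, Right { 55/64,7/8,1 } so simplest 109/128
BRBBRBBRB: Left { 0,1/2,3/4,13/16,27/32,109/128 }, Right { 55/64,7/8,1 } so simplest 219/256
BRBBRBBRBR: Left { 0,1/2,3/4,13/16,27/32,109/128 }, Right { 219/256,55/64,7/8,1 } so simplest 437/512
BRBBRBBRBRR: Left { 0,1/2,3/4,13/16,27/32,109/128 }, Right { 437/512,219/256,55/64,7/8,1 } so simplest 873/1024
BRBBRBBRBRRB: Left { 0,1/2,3/4,13/16,27/32,109/128,873/1024 }, Right { 437/512,219/256,55/64,7/8,1 } so simplest 1747/2048
BRBBRBBRBRRBB: Left { 0,1/2,3/4,13/16,27/32,109/128,873/1024,1747/2048 }, Right { 437/512,219/256,55/64,7/8,1 } so simplest 3495/4096
BRBBRBBRBRRBBR: Left { 0,1/2,3/4,13/16,27/32,109/128,873/1024,1747/2048 }, Right { 3495/4096,437/512,219/256,55/64,7/8,1 } so simplest 6989/8192

6989/8192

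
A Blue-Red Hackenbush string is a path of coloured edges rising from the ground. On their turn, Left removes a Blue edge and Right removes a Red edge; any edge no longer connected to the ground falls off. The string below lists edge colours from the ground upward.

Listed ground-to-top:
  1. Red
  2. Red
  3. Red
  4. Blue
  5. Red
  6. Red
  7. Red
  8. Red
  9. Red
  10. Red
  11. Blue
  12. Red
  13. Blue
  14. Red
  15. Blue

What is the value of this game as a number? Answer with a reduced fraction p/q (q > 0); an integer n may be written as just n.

-12245/4096

Build g(s[:k]) for k = 1..15, string s = Red Red Red Blue Red Red Red Red Red Red Blue Red Blue Red Blue.
step 1: add Red to get R; options L={  } R={ 0 } so -1
step 2: add Red to get RR; options L={  } R={ -1, 0 } so -2
step 3: add Red to get RRR; options L={  } R={ -2, -1, 0 } so -3
step 4: add Blue to get RRRB; options L={ -3 } R={ -2, -1, 0 } so -5/2
step 5: add Red to get RRRBR; options L={ -3 } R={ -5/2, -2, -1, 0 } so -11/4
step 6: add Red to get RRRBRR; options L={ -3 } R={ -11/4, -5/2, -2, -1, 0 } so -23/8
step 7: add Red to get RRRBRRR; options L={ -3 } R={ -23/8, -11/4, -5/2, -2, -1, 0 } so -47/16
step 8: add Red to get RRRBRRRR; options L={ -3 } R={ -47/16, -23/8, -11/4, -5/2, -2, -1, 0 } so -95/32
step 9: add Red to get RRRBRRRRR; options L={ -3 } R={ -95/32, -47/16, -23/8, -11/4, -5/2, -2, -1, 0 } so -191/64
step 10: add Red to get RRRBRRRRRR; options L={ -3 } R={ -191/64, -95/32, -47/16, -23/8, -11/4, -5/2, -2, -1, 0 } so -383/128
step 11: add Blue to get RRRBRRRRRRB; options L={ -3, -383/128 } R={ -191/64, -95/32, -47/16, -23/8, -11/4, -5/2, -2, -1, 0 } so -765/256
step 12: add Red to get RRRBRRRRRRBR; options L={ -3, -383/128 } R={ -765/256, -191/64, -95/32, -47/16, -23/8, -11/4, -5/2, -2, -1, 0 } so -1531/512
step 13: add Blue to get RRRBRRRRRRBRB; options L={ -3, -383/128, -1531/512 } R={ -765/256, -191/64, -95/32, -47/16, -23/8, -11/4, -5/2, -2, -1, 0 } so -3061/1024
step 14: add Red to get RRRBRRRRRRBRBR; options L={ -3, -383/128, -1531/512 } R={ -3061/1024, -765/256, -191/64, -95/32, -47/16, -23/8, -11/4, -5/2, -2, -1, 0 } so -6123/2048
step 15: add Blue to get RRRBRRRRRRBRBRB; options L={ -3, -383/128, -1531/512, -6123/2048 } R={ -3061/1024, -765/256, -191/64, -95/32, -47/16, -23/8, -11/4, -5/2, -2, -1, 0 } so -12245/4096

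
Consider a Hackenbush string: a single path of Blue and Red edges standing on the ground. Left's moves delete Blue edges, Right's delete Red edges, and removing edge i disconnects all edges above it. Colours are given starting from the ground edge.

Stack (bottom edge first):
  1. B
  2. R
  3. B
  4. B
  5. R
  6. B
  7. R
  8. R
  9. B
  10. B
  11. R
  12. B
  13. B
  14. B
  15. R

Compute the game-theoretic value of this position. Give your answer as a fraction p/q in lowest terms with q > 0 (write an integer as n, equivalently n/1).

13533/16384

Recurse on prefixes of the 15-edge string B R B B R B R R B B R B B B R:
g_1 [B]  L=[0]  R=[∅]  → 1
g_2 [BR]  L=[0]  R=[1]  → 1/2
g_3 [BRB]  L=[0, 1/2]  R=[1]  → 3/4
g_4 [BRBB]  L=[0, 1/2, 3/4]  R=[1]  → 7/8
g_5 [BRBBR]  L=[0, 1/2, 3/4]  R=[7/8, 1]  → 13/16
g_6 [BRBBRB]  L=[0, 1/2, 3/4, 13/16]  R=[7/8, 1]  → 27/32
g_7 [BRBBRBR]  L=[0, 1/2, 3/4, 13/16]  R=[27/32, 7/8, 1]  → 53/64
g_8 [BRBBRBRR]  L=[0, 1/2, 3/4, 13/16]  R=[53/64, 27/32, 7/8, 1]  → 105/128
g_9 [BRBBRBRRB]  L=[0, 1/2, 3/4, 13/16, 105/128]  R=[53/64, 27/32, 7/8, 1]  → 211/256
g_10 [BRBBRBRRBB]  L=[0, 1/2, 3/4, 13/16, 105/128, 211/256]  R=[53/64, 27/32, 7/8, 1]  → 423/512
g_11 [BRBBRBRRBBR]  L=[0, 1/2, 3/4, 13/16, 105/128, 211/256]  R=[423/512, 53/64, 27/32, 7/8, 1]  → 845/1024
g_12 [BRBBRBRRBBRB]  L=[0, 1/2, 3/4, 13/16, 105/128, 211/256, 845/1024]  R=[423/512, 53/64, 27/32, 7/8, 1]  → 1691/2048
g_13 [BRBBRBRRBBRBB]  L=[0, 1/2, 3/4, 13/16, 105/128, 211/256, 845/1024, 1691/2048]  R=[423/512, 53/64, 27/32, 7/8, 1]  → 3383/4096
g_14 [BRBBRBRRBBRBBB]  L=[0, 1/2, 3/4, 13/16, 105/128, 211/256, 845/1024, 1691/2048, 3383/4096]  R=[423/512, 53/64, 27/32, 7/8, 1]  → 6767/8192
g_15 [BRBBRBRRBBRBBBR]  L=[0, 1/2, 3/4, 13/16, 105/128, 211/256, 845/1024, 1691/2048, 3383/4096]  R=[6767/8192, 423/512, 53/64, 27/32, 7/8, 1]  → 13533/16384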